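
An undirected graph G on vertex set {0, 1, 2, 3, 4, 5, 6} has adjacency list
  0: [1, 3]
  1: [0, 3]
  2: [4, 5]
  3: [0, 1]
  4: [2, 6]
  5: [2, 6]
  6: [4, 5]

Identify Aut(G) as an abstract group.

G has two connected components, {2, 4, 5, 6} and {0, 1, 3}; each is 2-regular, so G = C_4 ⊔ C_3. No automorphism exchanges components of different sizes, hence Aut(G) is the direct product D_4 × D_3, order 48.

D_4 × D_3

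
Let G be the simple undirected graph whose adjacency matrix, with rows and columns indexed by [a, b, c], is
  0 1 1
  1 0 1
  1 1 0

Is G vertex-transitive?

Yes

All 3 vertices are pairwise adjacent: G = K_3. Every bijection on the vertex set is an automorphism of K_3; hence Aut(K_3) ≅ S_3, order 6. This group acts transitively on the 3 vertices.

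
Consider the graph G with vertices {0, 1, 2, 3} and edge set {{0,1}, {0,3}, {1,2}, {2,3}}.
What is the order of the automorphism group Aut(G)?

8

G is 2-regular and bipartite with parts {1, 3} and {0, 2} (each part is independent and every cross-pair is an edge), so G = K_{2,2}. Each part can be permuted independently (S_2 × S_2) and the two equal-size parts can also be swapped, giving (S_2 × S_2) ⋊ Z_2 of order 2·(2!)² = 8.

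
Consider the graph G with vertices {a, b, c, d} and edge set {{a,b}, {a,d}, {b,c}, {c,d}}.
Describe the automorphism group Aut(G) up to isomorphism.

G is 2-regular and bipartite on 2^2 = 4 vertices with girth 4; it is the hypercube graph Q_2. Aut(Q_2) consists of the signed permutations of the 2 coordinate axes: 2! permutations times 2^2 sign flips, so |Aut| = 2^2·2! = 8.

the hyperoctahedral group B_2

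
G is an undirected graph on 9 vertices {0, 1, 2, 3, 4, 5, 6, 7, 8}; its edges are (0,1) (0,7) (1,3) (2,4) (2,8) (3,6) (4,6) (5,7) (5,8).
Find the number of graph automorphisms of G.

G is 2-regular and connected on 9 vertices, i.e. the cycle C_9. The automorphisms of the 9-cycle are exactly the symmetries of a regular 9-gon: the dihedral group D_9, |D_9| = 18.

18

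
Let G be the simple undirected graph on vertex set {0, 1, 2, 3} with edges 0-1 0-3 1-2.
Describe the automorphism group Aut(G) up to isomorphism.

C_2

The degree sequence is [2, 2, 1, 1]; the two degree-1 vertices 2 and 3 are the ends of a path, so G = P_4. The only nontrivial automorphism of a path is the end-to-end reflection, so Aut(G) ≅ Z_2.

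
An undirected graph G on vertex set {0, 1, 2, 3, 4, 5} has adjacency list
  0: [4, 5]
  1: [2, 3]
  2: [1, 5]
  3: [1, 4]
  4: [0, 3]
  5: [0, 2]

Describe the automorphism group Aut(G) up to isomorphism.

G is 2-regular and connected on 6 vertices, i.e. the cycle C_6. The automorphisms of the 6-cycle are exactly the symmetries of a regular 6-gon: the dihedral group D_6, |D_6| = 12.

the dihedral group of order 12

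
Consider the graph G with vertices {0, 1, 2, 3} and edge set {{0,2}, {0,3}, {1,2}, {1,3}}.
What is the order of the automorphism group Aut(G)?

8

G is 2-regular and bipartite on 2^2 = 4 vertices with girth 4; it is the hypercube graph Q_2. The symmetry group of the 2-cube is the hyperoctahedral group B_2 = Z_2 ≀ S_2, of order 2^2·2! = 8.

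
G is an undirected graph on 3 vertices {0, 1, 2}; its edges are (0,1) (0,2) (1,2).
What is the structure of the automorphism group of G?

Every vertex has degree 2, so G is the complete graph K_3. Any permutation of the 3 vertices preserves K_3, so Aut(K_3) = S_3 of order 3! = 6.

S_3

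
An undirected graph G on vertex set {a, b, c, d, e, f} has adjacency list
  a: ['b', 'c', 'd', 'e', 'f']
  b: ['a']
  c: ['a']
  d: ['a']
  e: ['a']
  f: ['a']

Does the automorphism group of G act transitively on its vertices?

No

Vertex a is the only vertex of degree 5, so every automorphism fixes it; G is not vertex-transitive.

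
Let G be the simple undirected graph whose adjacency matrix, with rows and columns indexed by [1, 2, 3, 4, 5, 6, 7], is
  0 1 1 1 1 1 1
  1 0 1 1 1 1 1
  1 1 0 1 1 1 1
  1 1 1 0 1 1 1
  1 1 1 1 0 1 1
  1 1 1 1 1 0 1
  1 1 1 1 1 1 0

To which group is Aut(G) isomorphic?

the symmetric group on 7 letters

All 7 vertices are pairwise adjacent: G = K_7. Every bijection on the vertex set is an automorphism of K_7; hence Aut(K_7) ≅ S_7, order 5040.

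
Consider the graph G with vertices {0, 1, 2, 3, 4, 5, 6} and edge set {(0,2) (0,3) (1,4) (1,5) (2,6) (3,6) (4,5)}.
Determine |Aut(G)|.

48

G has two connected components, {0, 2, 3, 6} and {1, 4, 5}; each is 2-regular, so G = C_4 ⊔ C_3. The components are non-isomorphic (different sizes), so Aut(G) = Aut(C_3) × Aut(C_4) = D_3 × D_4 of order 6·8 = 48.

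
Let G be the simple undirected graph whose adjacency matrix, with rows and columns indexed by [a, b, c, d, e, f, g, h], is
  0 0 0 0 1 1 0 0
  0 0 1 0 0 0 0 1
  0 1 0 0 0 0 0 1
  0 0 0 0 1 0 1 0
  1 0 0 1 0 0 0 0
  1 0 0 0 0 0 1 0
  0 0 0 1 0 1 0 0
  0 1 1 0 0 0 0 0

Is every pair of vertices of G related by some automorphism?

No

G has two connected components, {a, d, e, f, g} and {b, c, h}; each is 2-regular, so G = C_5 ⊔ C_3. The orbit of a under Aut(G) is {a, d, e, f, g}, which does not contain b, so G is not vertex-transitive.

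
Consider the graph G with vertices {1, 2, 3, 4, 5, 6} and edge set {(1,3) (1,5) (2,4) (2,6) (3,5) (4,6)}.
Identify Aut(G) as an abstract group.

(D_3 × D_3) ⋊ Z_2

G has two connected components, {2, 4, 6} and {1, 3, 5}; each is 2-regular, so G = C_3 ⊔ C_3. With two isomorphic components, Aut(G) = Aut(C_3) ≀ S_2 = (D_3 × D_3) ⋊ Z_2: permute each cycle by D_3, then optionally swap the two cycles. Order 2·(2·3)² = 72.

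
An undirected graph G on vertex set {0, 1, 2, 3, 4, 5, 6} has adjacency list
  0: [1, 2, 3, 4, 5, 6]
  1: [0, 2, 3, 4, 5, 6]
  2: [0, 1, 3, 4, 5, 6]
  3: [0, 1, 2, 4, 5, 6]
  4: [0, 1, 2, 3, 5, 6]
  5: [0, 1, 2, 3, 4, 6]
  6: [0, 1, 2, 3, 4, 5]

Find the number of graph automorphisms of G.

All 7 vertices are pairwise adjacent: G = K_7. Every bijection on the vertex set is an automorphism of K_7; hence Aut(K_7) ≅ S_7, order 5040.

5040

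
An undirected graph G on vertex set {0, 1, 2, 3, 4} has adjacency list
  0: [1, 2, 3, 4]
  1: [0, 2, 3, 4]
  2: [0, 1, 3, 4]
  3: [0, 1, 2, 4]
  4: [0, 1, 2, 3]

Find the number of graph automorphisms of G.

All 5 vertices are pairwise adjacent: G = K_5. Every bijection on the vertex set is an automorphism of K_5; hence Aut(K_5) ≅ S_5, order 120.

120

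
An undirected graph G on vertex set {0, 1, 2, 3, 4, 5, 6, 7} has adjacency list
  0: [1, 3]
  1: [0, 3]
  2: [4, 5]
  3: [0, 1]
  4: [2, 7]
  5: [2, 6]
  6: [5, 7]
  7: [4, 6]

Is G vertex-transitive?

G has two connected components, {2, 4, 5, 6, 7} and {0, 1, 3}; each is 2-regular, so G = C_5 ⊔ C_3. The orbit of 0 under Aut(G) is {0, 1, 3}, which does not contain 2, so G is not vertex-transitive.

No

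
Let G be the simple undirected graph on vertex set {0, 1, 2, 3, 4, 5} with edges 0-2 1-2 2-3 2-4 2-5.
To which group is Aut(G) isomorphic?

the symmetric group on 5 letters

Vertex 2 has degree 5 and every other vertex has degree 1, so G is the star K_{1,5} with centre 2. The 5 leaves are pairwise interchangeable while the centre is fixed, giving Aut(G) = S_5.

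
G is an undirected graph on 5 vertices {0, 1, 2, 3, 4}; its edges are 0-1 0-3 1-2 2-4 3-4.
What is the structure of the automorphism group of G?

Every vertex has degree 2 and the graph is connected, so G is the 5-cycle C_5. C_5 has 5 rotations and 5 reflections, so Aut(C_5) ≅ D_5 of order 10.

D_5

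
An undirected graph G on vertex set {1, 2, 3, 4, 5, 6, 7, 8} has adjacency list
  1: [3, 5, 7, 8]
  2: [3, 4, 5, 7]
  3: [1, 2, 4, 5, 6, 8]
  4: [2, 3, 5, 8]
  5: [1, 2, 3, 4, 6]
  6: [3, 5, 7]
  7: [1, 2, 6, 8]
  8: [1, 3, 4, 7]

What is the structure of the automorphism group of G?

The degree sequence is [4, 4, 6, 4, 5, 3, 4, 4]. Checking the degree-preserving permutations of the vertex set shows that none except the identity preserves every edge, so Aut(G) is trivial.

1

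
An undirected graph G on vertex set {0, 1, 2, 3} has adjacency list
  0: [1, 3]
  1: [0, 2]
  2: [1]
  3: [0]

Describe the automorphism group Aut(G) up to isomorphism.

The degree sequence is [2, 2, 1, 1]; the two degree-1 vertices 2 and 3 are the ends of a path, so G = P_4. A path has exactly one nontrivial symmetry — reversal — giving Aut(G) of order 2.

C_2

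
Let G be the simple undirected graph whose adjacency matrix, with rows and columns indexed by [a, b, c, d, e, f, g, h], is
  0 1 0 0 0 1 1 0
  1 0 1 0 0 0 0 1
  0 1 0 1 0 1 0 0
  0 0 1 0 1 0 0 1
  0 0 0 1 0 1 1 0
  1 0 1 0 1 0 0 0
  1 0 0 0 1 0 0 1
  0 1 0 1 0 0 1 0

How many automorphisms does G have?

48

G is 3-regular and bipartite on 2^3 = 8 vertices with girth 4; it is the hypercube graph Q_3. The symmetry group of the 3-cube is the hyperoctahedral group B_3 = Z_2 ≀ S_3, of order 2^3·3! = 48.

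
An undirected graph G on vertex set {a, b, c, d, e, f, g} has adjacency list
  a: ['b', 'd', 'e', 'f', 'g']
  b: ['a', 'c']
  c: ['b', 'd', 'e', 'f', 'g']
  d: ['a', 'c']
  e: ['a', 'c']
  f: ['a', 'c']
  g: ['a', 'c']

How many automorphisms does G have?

240

The vertices split by degree into {a, c} (degree 5) and {b, d, e, f, g} (degree 2); every edge runs between the two parts, so G is the complete bipartite graph K_{2,5}. The parts have unequal sizes, so no automorphism swaps them; each part is permuted independently, giving S_5 × S_2 of order 5!·2! = 240.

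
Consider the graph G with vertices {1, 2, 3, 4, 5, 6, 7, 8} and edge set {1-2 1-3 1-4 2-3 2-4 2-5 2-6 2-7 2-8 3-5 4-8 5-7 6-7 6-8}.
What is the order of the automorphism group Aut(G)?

Vertex 2 is the unique vertex of degree 7; the remaining 7 vertices each have degree 3 and induce a cycle, so G is the wheel on 8 vertices with hub 2. Every automorphism fixes the hub and acts on the rim 7-cycle, so Aut(G) ≅ Aut(C_7) = D_7 of order 14.

14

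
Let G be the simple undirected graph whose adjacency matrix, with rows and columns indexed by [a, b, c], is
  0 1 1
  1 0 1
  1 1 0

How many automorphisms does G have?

Every vertex has degree 2, so G is the complete graph K_3. Any permutation of the 3 vertices preserves K_3, so Aut(K_3) = S_3 of order 3! = 6.

6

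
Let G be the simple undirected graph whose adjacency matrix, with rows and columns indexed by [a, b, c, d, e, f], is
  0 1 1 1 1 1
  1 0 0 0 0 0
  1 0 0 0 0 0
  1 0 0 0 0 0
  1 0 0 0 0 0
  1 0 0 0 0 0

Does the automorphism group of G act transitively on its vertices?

No

Vertex a is the only vertex of degree 5, so every automorphism fixes it; G is not vertex-transitive.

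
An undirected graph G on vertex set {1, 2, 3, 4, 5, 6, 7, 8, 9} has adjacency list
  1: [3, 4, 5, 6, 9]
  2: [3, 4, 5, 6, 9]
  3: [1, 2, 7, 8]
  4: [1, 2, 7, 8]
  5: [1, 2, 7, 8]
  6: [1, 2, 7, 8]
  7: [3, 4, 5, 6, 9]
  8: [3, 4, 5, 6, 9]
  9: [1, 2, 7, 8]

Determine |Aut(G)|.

2880

The vertices split by degree into {1, 2, 7, 8} (degree 5) and {3, 4, 5, 6, 9} (degree 4); every edge runs between the two parts, so G is the complete bipartite graph K_{4,5}. Automorphisms preserve the bipartition setwise (since the parts differ in size) and act as S_5 × S_4 within it; |Aut| = 2880.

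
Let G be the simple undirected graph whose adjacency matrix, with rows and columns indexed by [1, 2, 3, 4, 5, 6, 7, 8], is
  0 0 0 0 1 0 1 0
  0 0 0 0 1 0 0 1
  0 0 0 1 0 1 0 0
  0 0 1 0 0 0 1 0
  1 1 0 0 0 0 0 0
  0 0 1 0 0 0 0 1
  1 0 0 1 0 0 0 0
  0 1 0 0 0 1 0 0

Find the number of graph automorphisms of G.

16

G is 2-regular and connected on 8 vertices, i.e. the cycle C_8. C_8 has 8 rotations and 8 reflections, so Aut(C_8) ≅ D_8 of order 16.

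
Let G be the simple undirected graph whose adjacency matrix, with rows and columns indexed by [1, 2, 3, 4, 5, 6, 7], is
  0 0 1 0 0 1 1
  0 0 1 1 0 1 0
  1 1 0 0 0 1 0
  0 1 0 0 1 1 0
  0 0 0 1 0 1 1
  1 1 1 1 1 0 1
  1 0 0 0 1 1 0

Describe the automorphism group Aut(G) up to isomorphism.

D_6

Vertex 6 is the unique vertex of degree 6; the remaining 6 vertices each have degree 3 and induce a cycle, so G is the wheel on 7 vertices with hub 6. Every automorphism fixes the hub and acts on the rim 6-cycle, so Aut(G) ≅ Aut(C_6) = D_6 of order 12.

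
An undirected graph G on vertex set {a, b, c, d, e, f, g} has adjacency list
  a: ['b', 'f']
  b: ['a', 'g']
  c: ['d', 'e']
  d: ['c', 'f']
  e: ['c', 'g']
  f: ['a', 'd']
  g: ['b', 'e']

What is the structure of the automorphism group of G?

the dihedral group of order 14

G is 2-regular and connected on 7 vertices, i.e. the cycle C_7. C_7 has 7 rotations and 7 reflections, so Aut(C_7) ≅ D_7 of order 14.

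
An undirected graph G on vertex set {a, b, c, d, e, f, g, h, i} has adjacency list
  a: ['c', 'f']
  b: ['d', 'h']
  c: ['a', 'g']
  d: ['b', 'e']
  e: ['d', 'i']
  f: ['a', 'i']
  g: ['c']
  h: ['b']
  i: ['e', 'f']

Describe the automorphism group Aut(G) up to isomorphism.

The degree sequence is [2, 2, 2, 2, 2, 2, 1, 1, 2]; the two degree-1 vertices g and h are the ends of a path, so G = P_9. A path has exactly one nontrivial symmetry — reversal — giving Aut(G) of order 2.

Z_2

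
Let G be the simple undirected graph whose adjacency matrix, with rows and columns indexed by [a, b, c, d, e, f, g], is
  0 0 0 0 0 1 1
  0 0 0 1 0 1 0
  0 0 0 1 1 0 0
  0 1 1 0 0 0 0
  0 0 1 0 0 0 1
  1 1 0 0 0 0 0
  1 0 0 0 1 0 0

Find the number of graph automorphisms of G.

14

Every vertex has degree 2 and the graph is connected, so G is the 7-cycle C_7. The automorphisms of the 7-cycle are exactly the symmetries of a regular 7-gon: the dihedral group D_7, |D_7| = 14.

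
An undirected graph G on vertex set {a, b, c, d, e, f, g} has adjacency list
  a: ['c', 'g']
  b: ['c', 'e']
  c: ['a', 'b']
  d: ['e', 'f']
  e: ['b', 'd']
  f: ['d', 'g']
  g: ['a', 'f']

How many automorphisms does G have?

G is 2-regular and connected on 7 vertices, i.e. the cycle C_7. The automorphisms of the 7-cycle are exactly the symmetries of a regular 7-gon: the dihedral group D_7, |D_7| = 14.

14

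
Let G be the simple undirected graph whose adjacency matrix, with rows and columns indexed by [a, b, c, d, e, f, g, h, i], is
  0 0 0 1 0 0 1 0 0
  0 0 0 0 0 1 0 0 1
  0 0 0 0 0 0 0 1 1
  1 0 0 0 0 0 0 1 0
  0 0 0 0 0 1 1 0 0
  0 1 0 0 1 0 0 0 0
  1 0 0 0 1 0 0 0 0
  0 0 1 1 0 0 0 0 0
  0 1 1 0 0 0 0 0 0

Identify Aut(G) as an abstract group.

G is 2-regular and connected on 9 vertices, i.e. the cycle C_9. The automorphisms of the 9-cycle are exactly the symmetries of a regular 9-gon: the dihedral group D_9, |D_9| = 18.

the dihedral group of order 18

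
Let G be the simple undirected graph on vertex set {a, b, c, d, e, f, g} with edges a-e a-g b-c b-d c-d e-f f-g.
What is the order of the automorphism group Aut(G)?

G has two connected components, {a, e, f, g} and {b, c, d}; each is 2-regular, so G = C_4 ⊔ C_3. The components are non-isomorphic (different sizes), so Aut(G) = Aut(C_4) × Aut(C_3) = D_4 × D_3 of order 8·6 = 48.

48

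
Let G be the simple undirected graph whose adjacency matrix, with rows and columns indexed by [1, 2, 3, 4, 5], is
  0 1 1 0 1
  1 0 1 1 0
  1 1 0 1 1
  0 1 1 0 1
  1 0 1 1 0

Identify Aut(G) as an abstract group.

D_4

Vertex 3 is the unique vertex of degree 4; the remaining 4 vertices each have degree 3 and induce a cycle, so G is the wheel on 5 vertices with hub 3. With the hub fixed, the remaining symmetry is that of the rim cycle C_4, giving the dihedral group D_4.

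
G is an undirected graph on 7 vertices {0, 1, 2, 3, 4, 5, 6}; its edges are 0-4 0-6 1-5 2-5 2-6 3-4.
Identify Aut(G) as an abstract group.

The degree sequence is [2, 1, 2, 1, 2, 2, 2]; the two degree-1 vertices 1 and 3 are the ends of a path, so G = P_7. A path has exactly one nontrivial symmetry — reversal — giving Aut(G) of order 2.

the cyclic group of order 2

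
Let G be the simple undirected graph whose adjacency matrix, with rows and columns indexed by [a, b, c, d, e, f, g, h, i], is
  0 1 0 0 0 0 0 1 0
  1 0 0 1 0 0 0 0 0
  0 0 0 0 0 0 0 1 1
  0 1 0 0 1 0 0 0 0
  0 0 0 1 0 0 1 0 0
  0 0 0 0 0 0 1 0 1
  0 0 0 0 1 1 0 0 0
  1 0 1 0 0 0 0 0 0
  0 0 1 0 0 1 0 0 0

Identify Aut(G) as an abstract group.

D_9

G is 2-regular and connected on 9 vertices, i.e. the cycle C_9. The automorphisms of the 9-cycle are exactly the symmetries of a regular 9-gon: the dihedral group D_9, |D_9| = 18.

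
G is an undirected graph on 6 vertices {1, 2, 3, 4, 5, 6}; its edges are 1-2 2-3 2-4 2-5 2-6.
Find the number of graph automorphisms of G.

120

Vertex 2 has degree 5 and every other vertex has degree 1, so G is the star K_{1,5} with centre 2. The 5 leaves are pairwise interchangeable while the centre is fixed, giving Aut(G) = S_5.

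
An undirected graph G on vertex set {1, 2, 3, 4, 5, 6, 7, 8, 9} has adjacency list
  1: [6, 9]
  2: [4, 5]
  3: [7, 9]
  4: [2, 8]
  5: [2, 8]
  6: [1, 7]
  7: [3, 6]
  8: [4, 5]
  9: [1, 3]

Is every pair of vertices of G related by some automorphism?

G has two connected components, {1, 3, 6, 7, 9} and {2, 4, 5, 8}; each is 2-regular, so G = C_5 ⊔ C_4. The orbit of 1 under Aut(G) is {1, 3, 6, 7, 9}, which does not contain 2, so G is not vertex-transitive.

No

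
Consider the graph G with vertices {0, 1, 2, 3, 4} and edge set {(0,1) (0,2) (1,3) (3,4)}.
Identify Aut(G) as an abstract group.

Z_2

The degree sequence is [2, 2, 1, 2, 1]; the two degree-1 vertices 2 and 4 are the ends of a path, so G = P_5. The only nontrivial automorphism of a path is the end-to-end reflection, so Aut(G) ≅ Z_2.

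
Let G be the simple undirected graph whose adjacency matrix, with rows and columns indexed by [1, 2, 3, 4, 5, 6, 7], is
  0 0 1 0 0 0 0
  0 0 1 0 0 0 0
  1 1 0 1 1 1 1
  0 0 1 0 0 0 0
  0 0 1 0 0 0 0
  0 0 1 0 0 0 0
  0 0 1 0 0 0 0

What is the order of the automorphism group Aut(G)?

720

Vertex 3 has degree 6 and every other vertex has degree 1, so G is the star K_{1,6} with centre 3. The 6 leaves are pairwise interchangeable while the centre is fixed, giving Aut(G) = S_6.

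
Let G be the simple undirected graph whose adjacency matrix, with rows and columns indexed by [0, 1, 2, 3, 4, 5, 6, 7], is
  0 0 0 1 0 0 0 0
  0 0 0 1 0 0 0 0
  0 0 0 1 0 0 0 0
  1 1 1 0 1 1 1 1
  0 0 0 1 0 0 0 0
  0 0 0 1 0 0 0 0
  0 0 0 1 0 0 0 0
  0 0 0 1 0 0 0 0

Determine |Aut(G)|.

Vertex 3 has degree 7 and every other vertex has degree 1, so G is the star K_{1,7} with centre 3. Any automorphism fixes the centre and permutes the 7 leaves freely, so Aut(G) ≅ S_7 of order 7! = 5040.

5040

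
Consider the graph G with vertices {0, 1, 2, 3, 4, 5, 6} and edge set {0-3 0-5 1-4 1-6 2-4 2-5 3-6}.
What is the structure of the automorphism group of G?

D_7

G is 2-regular and connected on 7 vertices, i.e. the cycle C_7. C_7 has 7 rotations and 7 reflections, so Aut(C_7) ≅ D_7 of order 14.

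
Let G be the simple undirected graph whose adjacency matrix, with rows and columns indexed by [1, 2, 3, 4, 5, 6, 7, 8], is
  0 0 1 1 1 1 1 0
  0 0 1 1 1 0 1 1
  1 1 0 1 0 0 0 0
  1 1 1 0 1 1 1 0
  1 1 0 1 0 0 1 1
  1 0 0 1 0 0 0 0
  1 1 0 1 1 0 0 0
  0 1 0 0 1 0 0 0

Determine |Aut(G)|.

The degree sequence is [5, 5, 3, 6, 5, 2, 4, 2]. Checking the degree-preserving permutations of the vertex set shows that none except the identity preserves every edge, so Aut(G) is trivial.

1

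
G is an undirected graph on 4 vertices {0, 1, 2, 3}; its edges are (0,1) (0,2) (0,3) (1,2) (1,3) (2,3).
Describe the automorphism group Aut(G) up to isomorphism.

the symmetric group on 4 letters

Every vertex has degree 3, so G is the complete graph K_4. Any permutation of the 4 vertices preserves K_4, so Aut(K_4) = S_4 of order 4! = 24.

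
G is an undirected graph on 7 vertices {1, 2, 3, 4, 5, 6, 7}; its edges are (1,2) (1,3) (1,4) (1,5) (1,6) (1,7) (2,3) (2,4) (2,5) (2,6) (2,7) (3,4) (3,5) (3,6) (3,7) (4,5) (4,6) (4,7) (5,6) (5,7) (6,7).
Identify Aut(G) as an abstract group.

S_7

All 7 vertices are pairwise adjacent: G = K_7. Any permutation of the 7 vertices preserves K_7, so Aut(K_7) = S_7 of order 7! = 5040.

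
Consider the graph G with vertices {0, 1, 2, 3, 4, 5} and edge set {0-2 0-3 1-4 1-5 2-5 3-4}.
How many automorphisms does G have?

Every vertex has degree 2 and the graph is connected, so G is the 6-cycle C_6. The automorphisms of the 6-cycle are exactly the symmetries of a regular 6-gon: the dihedral group D_6, |D_6| = 12.

12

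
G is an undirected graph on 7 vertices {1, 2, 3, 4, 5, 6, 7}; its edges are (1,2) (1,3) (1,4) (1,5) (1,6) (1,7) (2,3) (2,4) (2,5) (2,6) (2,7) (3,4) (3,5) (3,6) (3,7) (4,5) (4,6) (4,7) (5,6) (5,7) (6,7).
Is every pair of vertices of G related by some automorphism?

Yes

All 7 vertices are pairwise adjacent: G = K_7. Every bijection on the vertex set is an automorphism of K_7; hence Aut(K_7) ≅ S_7, order 5040. This group acts transitively on the 7 vertices.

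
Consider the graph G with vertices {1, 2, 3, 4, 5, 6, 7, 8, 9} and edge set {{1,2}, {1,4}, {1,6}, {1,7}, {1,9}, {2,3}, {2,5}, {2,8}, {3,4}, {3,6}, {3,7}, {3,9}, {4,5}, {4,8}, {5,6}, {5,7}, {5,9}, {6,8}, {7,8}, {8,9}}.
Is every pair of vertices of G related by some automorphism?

No

Automorphisms preserve degree, but G has vertices of degree 4 and vertices of degree 5; no automorphism maps one to the other, so G is not vertex-transitive.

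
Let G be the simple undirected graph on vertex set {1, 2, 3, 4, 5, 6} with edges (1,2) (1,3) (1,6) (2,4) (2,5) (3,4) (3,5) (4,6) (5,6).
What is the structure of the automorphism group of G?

G is 3-regular and bipartite with parts {2, 3, 6} and {1, 4, 5} (each part is independent and every cross-pair is an edge), so G = K_{3,3}. Aut(K_{3,3}) is the wreath product S_3 ≀ Z_2: permute within each part, then optionally swap the parts; |Aut| = 2·(3!)² = 72.

S_3 ≀ Z_2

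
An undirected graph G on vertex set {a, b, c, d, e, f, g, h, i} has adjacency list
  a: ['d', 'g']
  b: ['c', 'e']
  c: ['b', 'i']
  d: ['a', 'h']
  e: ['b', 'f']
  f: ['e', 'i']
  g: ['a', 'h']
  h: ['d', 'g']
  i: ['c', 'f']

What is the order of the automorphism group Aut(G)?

80

G has two connected components, {b, c, e, f, i} and {a, d, g, h}; each is 2-regular, so G = C_5 ⊔ C_4. No automorphism exchanges components of different sizes, hence Aut(G) is the direct product D_5 × D_4, order 80.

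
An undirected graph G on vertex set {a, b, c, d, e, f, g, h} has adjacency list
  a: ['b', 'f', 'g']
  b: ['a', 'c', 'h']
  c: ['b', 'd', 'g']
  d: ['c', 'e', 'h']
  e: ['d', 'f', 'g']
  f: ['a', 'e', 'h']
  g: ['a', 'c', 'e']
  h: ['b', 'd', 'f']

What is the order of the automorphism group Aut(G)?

G is 3-regular and bipartite on 2^3 = 8 vertices with girth 4; it is the hypercube graph Q_3. The symmetry group of the 3-cube is the hyperoctahedral group B_3 = Z_2 ≀ S_3, of order 2^3·3! = 48.

48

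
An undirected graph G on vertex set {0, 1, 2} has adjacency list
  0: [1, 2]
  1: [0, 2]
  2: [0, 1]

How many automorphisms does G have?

All 3 vertices are pairwise adjacent: G = K_3. Any permutation of the 3 vertices preserves K_3, so Aut(K_3) = S_3 of order 3! = 6.

6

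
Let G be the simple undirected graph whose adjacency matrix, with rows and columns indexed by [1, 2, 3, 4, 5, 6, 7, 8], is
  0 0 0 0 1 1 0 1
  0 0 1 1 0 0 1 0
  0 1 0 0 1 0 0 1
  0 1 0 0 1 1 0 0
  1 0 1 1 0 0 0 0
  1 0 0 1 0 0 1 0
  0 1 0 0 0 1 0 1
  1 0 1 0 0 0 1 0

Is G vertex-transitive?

G is 3-regular and bipartite on 2^3 = 8 vertices with girth 4; it is the hypercube graph Q_3. Aut(Q_3) consists of the signed permutations of the 3 coordinate axes: 3! permutations times 2^3 sign flips, so |Aut| = 2^3·3! = 48. Under this action every vertex can be carried to every other, so G is vertex-transitive.

Yes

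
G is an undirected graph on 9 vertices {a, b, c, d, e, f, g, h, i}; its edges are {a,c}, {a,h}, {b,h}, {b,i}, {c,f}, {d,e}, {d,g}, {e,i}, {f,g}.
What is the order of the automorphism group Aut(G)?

18

G is 2-regular and connected on 9 vertices, i.e. the cycle C_9. C_9 has 9 rotations and 9 reflections, so Aut(C_9) ≅ D_9 of order 18.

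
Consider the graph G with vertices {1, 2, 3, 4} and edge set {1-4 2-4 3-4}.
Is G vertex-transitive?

No

Vertex 4 is the only vertex of degree 3, so every automorphism fixes it; G is not vertex-transitive.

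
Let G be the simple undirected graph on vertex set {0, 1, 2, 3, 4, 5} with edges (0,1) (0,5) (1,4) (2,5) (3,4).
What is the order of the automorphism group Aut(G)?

2

The degree sequence is [2, 2, 1, 1, 2, 2]; the two degree-1 vertices 2 and 3 are the ends of a path, so G = P_6. The only nontrivial automorphism of a path is the end-to-end reflection, so Aut(G) ≅ Z_2.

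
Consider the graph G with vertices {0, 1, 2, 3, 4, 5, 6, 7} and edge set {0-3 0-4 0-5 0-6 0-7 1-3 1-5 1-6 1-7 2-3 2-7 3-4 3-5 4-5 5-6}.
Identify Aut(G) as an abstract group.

Degrees alone do not determine every vertex (e.g. 0 and 3 both have degree 5), but their neighbour-degree multisets differ: N(0) has degrees [3, 3, 3, 5, 5] while N(3) has degrees [2, 3, 4, 5, 5]. Repeating this refinement separates all vertices, so the only automorphism is the identity.

{e}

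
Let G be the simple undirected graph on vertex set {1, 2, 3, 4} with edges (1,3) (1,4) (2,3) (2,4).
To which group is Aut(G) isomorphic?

G is 2-regular and bipartite on 2^2 = 4 vertices with girth 4; it is the hypercube graph Q_2. Aut(Q_2) consists of the signed permutations of the 2 coordinate axes: 2! permutations times 2^2 sign flips, so |Aut| = 2^2·2! = 8.

the dihedral group of order 8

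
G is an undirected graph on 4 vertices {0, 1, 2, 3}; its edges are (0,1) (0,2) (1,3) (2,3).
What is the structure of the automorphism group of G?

the dihedral group of order 8

G is 2-regular and bipartite on 2^2 = 4 vertices with girth 4; it is the hypercube graph Q_2. Aut(Q_2) consists of the signed permutations of the 2 coordinate axes: 2! permutations times 2^2 sign flips, so |Aut| = 2^2·2! = 8.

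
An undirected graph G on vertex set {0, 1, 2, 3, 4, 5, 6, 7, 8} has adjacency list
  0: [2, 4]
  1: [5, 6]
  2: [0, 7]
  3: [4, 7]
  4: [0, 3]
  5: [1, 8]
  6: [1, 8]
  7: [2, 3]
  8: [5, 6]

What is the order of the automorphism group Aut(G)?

G has two connected components, {0, 2, 3, 4, 7} and {1, 5, 6, 8}; each is 2-regular, so G = C_5 ⊔ C_4. No automorphism exchanges components of different sizes, hence Aut(G) is the direct product D_4 × D_5, order 80.

80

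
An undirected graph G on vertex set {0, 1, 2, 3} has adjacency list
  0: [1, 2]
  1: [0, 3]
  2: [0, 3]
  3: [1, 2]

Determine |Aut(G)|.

G is 2-regular and bipartite on 2^2 = 4 vertices with girth 4; it is the hypercube graph Q_2. The symmetry group of the 2-cube is the hyperoctahedral group B_2 = Z_2 ≀ S_2, of order 2^2·2! = 8.

8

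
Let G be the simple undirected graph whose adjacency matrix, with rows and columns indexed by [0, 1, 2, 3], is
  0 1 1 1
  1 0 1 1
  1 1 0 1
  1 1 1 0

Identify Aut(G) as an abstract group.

Every vertex has degree 3, so G is the complete graph K_4. Any permutation of the 4 vertices preserves K_4, so Aut(K_4) = S_4 of order 4! = 24.

S_4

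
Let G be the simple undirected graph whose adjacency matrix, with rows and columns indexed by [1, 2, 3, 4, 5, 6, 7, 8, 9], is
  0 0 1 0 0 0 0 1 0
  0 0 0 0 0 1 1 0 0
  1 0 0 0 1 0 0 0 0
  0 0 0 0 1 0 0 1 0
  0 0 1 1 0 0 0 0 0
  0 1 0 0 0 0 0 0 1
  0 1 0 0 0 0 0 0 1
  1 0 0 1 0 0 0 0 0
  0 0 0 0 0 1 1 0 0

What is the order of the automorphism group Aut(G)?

G has two connected components, {1, 3, 4, 5, 8} and {2, 6, 7, 9}; each is 2-regular, so G = C_5 ⊔ C_4. No automorphism exchanges components of different sizes, hence Aut(G) is the direct product D_4 × D_5, order 80.

80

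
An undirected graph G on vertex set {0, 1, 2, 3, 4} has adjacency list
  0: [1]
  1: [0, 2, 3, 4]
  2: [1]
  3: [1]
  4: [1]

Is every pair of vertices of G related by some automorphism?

Vertex 1 is the only vertex of degree 4, so every automorphism fixes it; G is not vertex-transitive.

No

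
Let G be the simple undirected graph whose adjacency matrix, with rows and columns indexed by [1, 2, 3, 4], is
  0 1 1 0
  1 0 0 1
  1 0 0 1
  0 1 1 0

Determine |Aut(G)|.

G is 2-regular and connected on 4 vertices, i.e. the cycle C_4. C_4 has 4 rotations and 4 reflections, so Aut(C_4) ≅ D_4 of order 8.

8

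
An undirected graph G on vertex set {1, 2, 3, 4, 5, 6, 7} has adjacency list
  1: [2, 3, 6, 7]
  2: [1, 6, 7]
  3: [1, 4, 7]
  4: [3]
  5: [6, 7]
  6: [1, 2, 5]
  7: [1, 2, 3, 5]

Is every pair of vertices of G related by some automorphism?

Vertex 4 is the only vertex of degree 1, so every automorphism fixes it; G is not vertex-transitive.

No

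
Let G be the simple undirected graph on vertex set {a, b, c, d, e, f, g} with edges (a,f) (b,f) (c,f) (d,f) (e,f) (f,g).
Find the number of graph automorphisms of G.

720

Vertex f has degree 6 and every other vertex has degree 1, so G is the star K_{1,6} with centre f. Any automorphism fixes the centre and permutes the 6 leaves freely, so Aut(G) ≅ S_6 of order 6! = 720.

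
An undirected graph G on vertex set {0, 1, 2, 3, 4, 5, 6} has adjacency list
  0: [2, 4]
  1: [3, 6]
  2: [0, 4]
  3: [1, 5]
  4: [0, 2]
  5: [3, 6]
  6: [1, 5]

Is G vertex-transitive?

No

G has two connected components, {1, 3, 5, 6} and {0, 2, 4}; each is 2-regular, so G = C_4 ⊔ C_3. The orbit of 0 under Aut(G) is {0, 2, 4}, which does not contain 1, so G is not vertex-transitive.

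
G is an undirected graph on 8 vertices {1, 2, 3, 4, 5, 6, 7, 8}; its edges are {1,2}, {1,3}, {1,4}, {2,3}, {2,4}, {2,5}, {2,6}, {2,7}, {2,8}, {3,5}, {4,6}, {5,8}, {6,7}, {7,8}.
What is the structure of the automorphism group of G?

Vertex 2 is the unique vertex of degree 7; the remaining 7 vertices each have degree 3 and induce a cycle, so G is the wheel on 8 vertices with hub 2. With the hub fixed, the remaining symmetry is that of the rim cycle C_7, giving the dihedral group D_7.

the dihedral group of order 14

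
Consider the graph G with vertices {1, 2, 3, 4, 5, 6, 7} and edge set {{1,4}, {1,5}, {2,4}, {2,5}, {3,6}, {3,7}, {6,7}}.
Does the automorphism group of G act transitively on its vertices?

G has two connected components, {1, 2, 4, 5} and {3, 6, 7}; each is 2-regular, so G = C_4 ⊔ C_3. The orbit of 1 under Aut(G) is {1, 2, 4, 5}, which does not contain 3, so G is not vertex-transitive.

No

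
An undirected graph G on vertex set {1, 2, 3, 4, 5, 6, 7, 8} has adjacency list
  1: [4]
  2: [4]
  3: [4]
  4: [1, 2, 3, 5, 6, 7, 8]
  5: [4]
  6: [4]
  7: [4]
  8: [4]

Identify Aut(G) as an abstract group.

the symmetric group on 7 letters

Vertex 4 has degree 7 and every other vertex has degree 1, so G is the star K_{1,7} with centre 4. The 7 leaves are pairwise interchangeable while the centre is fixed, giving Aut(G) = S_7.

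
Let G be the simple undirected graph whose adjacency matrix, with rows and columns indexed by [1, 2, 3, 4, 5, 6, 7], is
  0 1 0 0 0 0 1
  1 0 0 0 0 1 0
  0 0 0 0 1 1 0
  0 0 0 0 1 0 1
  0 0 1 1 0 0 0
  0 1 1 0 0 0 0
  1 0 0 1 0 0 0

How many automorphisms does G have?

14

G is 2-regular and connected on 7 vertices, i.e. the cycle C_7. C_7 has 7 rotations and 7 reflections, so Aut(C_7) ≅ D_7 of order 14.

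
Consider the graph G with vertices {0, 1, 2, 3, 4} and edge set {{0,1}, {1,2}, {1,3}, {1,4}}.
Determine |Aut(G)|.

Vertex 1 has degree 4 and every other vertex has degree 1, so G is the star K_{1,4} with centre 1. Any automorphism fixes the centre and permutes the 4 leaves freely, so Aut(G) ≅ S_4 of order 4! = 24.

24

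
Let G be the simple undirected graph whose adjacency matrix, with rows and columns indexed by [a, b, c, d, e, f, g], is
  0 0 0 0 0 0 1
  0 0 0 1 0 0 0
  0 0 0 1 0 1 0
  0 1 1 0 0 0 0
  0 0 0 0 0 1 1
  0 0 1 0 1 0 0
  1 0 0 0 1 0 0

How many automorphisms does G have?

2

The degree sequence is [1, 1, 2, 2, 2, 2, 2]; the two degree-1 vertices a and b are the ends of a path, so G = P_7. The only nontrivial automorphism of a path is the end-to-end reflection, so Aut(G) ≅ Z_2.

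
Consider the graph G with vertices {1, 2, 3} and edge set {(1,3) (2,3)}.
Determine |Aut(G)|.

The degree sequence is [1, 1, 2]; the two degree-1 vertices 1 and 2 are the ends of a path, so G = P_3. A path has exactly one nontrivial symmetry — reversal — giving Aut(G) of order 2.

2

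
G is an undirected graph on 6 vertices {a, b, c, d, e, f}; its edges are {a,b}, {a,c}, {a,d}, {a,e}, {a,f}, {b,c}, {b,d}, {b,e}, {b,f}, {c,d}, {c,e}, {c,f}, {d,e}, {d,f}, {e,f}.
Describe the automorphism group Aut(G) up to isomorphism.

All 6 vertices are pairwise adjacent: G = K_6. Every bijection on the vertex set is an automorphism of K_6; hence Aut(K_6) ≅ S_6, order 720.

S_6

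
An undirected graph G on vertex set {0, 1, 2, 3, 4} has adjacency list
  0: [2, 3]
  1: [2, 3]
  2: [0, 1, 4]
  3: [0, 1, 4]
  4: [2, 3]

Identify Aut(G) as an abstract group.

The vertices split by degree into {2, 3} (degree 3) and {0, 1, 4} (degree 2); every edge runs between the two parts, so G is the complete bipartite graph K_{2,3}. Automorphisms preserve the bipartition setwise (since the parts differ in size) and act as S_2 × S_3 within it; |Aut| = 12.

S_2 × S_3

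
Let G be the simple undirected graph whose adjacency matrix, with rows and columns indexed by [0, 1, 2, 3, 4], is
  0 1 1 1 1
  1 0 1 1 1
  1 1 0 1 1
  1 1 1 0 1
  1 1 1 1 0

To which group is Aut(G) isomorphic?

S_5

All 5 vertices are pairwise adjacent: G = K_5. Any permutation of the 5 vertices preserves K_5, so Aut(K_5) = S_5 of order 5! = 120.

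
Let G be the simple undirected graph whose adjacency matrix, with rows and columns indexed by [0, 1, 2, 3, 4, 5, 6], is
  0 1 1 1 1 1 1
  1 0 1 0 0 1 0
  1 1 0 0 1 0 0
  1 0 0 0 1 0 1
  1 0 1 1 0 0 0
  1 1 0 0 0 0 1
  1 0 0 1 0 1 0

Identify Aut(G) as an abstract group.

D_6

Vertex 0 is the unique vertex of degree 6; the remaining 6 vertices each have degree 3 and induce a cycle, so G is the wheel on 7 vertices with hub 0. With the hub fixed, the remaining symmetry is that of the rim cycle C_6, giving the dihedral group D_6.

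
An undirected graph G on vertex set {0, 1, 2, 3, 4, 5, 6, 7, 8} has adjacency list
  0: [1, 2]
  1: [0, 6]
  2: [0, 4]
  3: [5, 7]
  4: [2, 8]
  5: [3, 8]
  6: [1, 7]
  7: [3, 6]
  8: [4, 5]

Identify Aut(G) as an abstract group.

the dihedral group of order 18

G is 2-regular and connected on 9 vertices, i.e. the cycle C_9. The automorphisms of the 9-cycle are exactly the symmetries of a regular 9-gon: the dihedral group D_9, |D_9| = 18.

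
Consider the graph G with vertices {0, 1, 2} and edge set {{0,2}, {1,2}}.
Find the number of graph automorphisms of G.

2

The degree sequence is [1, 1, 2]; the two degree-1 vertices 0 and 1 are the ends of a path, so G = P_3. A path has exactly one nontrivial symmetry — reversal — giving Aut(G) of order 2.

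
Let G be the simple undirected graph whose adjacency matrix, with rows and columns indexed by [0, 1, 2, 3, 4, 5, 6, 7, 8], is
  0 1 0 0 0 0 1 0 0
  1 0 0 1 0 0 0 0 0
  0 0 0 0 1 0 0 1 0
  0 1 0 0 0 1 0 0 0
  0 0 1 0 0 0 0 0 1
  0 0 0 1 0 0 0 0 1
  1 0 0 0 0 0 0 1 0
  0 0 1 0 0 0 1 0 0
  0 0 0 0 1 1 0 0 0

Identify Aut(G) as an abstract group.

the dihedral group of order 18

G is 2-regular and connected on 9 vertices, i.e. the cycle C_9. C_9 has 9 rotations and 9 reflections, so Aut(C_9) ≅ D_9 of order 18.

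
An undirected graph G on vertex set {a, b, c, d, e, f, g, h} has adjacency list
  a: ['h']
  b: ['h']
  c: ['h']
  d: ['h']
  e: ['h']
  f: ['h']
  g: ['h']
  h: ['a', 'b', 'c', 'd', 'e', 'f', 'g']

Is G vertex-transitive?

Vertex h is the only vertex of degree 7, so every automorphism fixes it; G is not vertex-transitive.

No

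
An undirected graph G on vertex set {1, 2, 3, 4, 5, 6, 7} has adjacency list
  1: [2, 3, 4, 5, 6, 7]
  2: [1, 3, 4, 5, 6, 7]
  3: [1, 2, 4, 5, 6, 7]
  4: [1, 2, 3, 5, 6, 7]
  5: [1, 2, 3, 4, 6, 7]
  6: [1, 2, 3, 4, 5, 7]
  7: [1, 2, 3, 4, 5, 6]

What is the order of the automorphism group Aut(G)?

5040

All 7 vertices are pairwise adjacent: G = K_7. Any permutation of the 7 vertices preserves K_7, so Aut(K_7) = S_7 of order 7! = 5040.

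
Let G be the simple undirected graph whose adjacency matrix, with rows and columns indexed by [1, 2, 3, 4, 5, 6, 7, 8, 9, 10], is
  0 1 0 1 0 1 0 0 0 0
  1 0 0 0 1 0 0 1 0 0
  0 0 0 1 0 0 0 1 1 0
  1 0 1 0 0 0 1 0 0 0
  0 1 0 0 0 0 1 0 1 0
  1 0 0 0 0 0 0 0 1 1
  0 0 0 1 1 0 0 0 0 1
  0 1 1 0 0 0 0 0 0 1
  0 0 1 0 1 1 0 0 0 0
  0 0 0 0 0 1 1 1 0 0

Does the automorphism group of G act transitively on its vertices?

G is 3-regular on 10 vertices with no triangles and no 4-cycles (girth 5): this is the Petersen graph. It is a classical fact that the Petersen graph has automorphism group S_5 (order 120), arising from its description as the Kneser graph K(5,2). Under this action every vertex can be carried to every other, so G is vertex-transitive.

Yes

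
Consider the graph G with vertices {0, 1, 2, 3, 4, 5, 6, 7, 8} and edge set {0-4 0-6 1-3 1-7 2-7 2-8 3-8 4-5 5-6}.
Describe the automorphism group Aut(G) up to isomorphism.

D_4 × D_5

G has two connected components, {1, 2, 3, 7, 8} and {0, 4, 5, 6}; each is 2-regular, so G = C_5 ⊔ C_4. The components are non-isomorphic (different sizes), so Aut(G) = Aut(C_4) × Aut(C_5) = D_4 × D_5 of order 8·10 = 80.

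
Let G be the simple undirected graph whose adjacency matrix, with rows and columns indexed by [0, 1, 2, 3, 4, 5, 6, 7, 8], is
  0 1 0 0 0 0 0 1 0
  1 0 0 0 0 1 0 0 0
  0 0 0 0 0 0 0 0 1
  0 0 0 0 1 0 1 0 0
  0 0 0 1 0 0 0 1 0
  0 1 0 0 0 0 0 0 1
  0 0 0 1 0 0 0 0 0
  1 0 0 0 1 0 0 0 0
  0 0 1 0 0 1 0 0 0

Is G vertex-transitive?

No

Automorphisms preserve degree, but G has vertices of degree 1 and vertices of degree 2; no automorphism maps one to the other, so G is not vertex-transitive.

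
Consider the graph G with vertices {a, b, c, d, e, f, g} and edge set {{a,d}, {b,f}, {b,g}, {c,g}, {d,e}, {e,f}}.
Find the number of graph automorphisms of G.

2

The degree sequence is [1, 2, 1, 2, 2, 2, 2]; the two degree-1 vertices a and c are the ends of a path, so G = P_7. The only nontrivial automorphism of a path is the end-to-end reflection, so Aut(G) ≅ Z_2.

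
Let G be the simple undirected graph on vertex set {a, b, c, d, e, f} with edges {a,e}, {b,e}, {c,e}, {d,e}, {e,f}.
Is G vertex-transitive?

No

Vertex e is the only vertex of degree 5, so every automorphism fixes it; G is not vertex-transitive.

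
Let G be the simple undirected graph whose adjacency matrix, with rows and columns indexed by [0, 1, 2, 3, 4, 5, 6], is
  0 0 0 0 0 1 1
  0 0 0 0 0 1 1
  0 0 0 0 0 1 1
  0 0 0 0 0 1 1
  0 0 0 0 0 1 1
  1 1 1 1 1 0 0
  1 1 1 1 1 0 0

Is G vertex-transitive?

No

Automorphisms preserve degree, but G has vertices of degree 2 and vertices of degree 5; no automorphism maps one to the other, so G is not vertex-transitive.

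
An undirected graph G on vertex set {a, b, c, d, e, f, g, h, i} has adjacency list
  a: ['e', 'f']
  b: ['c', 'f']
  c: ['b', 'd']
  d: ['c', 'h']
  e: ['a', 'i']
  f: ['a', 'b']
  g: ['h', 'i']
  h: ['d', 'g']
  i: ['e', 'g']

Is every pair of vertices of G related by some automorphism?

G is 2-regular and connected on 9 vertices, i.e. the cycle C_9. C_9 has 9 rotations and 9 reflections, so Aut(C_9) ≅ D_9 of order 18. This group acts transitively on the 9 vertices.

Yes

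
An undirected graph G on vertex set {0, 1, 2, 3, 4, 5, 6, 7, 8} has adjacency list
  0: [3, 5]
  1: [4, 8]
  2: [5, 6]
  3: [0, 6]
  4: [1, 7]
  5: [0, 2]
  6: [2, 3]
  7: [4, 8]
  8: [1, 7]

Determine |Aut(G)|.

G has two connected components, {0, 2, 3, 5, 6} and {1, 4, 7, 8}; each is 2-regular, so G = C_5 ⊔ C_4. No automorphism exchanges components of different sizes, hence Aut(G) is the direct product D_5 × D_4, order 80.

80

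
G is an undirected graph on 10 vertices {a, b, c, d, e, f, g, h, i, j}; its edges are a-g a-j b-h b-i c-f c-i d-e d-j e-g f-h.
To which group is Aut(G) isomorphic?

G has two connected components, {b, c, f, h, i} and {a, d, e, g, j}; each is 2-regular, so G = C_5 ⊔ C_5. With two isomorphic components, Aut(G) = Aut(C_5) ≀ S_2 = (D_5 × D_5) ⋊ Z_2: permute each cycle by D_5, then optionally swap the two cycles. Order 2·(2·5)² = 200.

(D_5 × D_5) ⋊ Z_2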